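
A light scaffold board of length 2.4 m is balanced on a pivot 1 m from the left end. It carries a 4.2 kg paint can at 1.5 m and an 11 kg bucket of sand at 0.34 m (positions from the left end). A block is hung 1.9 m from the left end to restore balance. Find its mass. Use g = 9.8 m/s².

m ≈ 5.73 kg

Taking torques about the pivot (at 1 m from the left end):
Paint can: 4.2 × 9.8 = 41.16 N down at 1.5 m → arm 0.5 m, τ = 41.16 × 0.5 = 20.58 N·m clockwise.
Bucket of sand: 11 × 9.8 = 107.8 N down at 0.34 m → arm 0.66 m, τ = 107.8 × 0.66 = 71.15 N·m counterclockwise.
Net moment of known loads = 50.57 N·m counterclockwise.
An unknown mass m at 1.9 m has arm 0.9 m; its moment is m·g·0.9 clockwise.
Στ = 0 ⇒ m × 9.8 × 0.9 = 50.57 ⇒ m = 50.57 / (9.8 × 0.9) = 5.73 kg.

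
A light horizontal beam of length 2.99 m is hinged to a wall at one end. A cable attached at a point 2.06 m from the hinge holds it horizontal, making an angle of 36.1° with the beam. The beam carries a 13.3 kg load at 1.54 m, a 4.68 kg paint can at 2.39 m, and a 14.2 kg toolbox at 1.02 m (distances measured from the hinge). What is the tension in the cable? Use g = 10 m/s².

About the hinge:
Load: 13.3 × 10 = 133 N down at 1.54 m → arm 1.54 m, τ = 133 × 1.54 = 204.8 N·m clockwise.
Paint can: 4.68 × 10 = 46.8 N down at 2.39 m → arm 2.39 m, τ = 46.8 × 2.39 = 111.9 N·m clockwise.
Toolbox: 14.2 × 10 = 142 N down at 1.02 m → arm 1.02 m, τ = 142 × 1.02 = 144.8 N·m clockwise.
Total clockwise load moment = 461.5 N·m.
The cable tension T acts at 2.06 m; only its component perpendicular to the beam, T sinθ, produces torque. sin 36.1° = 0.5892.
Setting net torque to zero: T × 2.06 × 0.5892 = 461.5 → T = 461.5 / 1.214 = 380 N.

T ≈ 380 N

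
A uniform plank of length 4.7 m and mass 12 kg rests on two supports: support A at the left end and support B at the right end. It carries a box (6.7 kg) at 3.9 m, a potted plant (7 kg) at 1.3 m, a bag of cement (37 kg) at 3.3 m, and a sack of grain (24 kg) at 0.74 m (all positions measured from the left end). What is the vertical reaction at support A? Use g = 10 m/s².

R_A ≈ 434 N

Sum moments about support B (its reaction then has zero moment arm).
Beam weight: 12 × 10 = 120 N down at 2.35 m → arm 2.35 m, τ = 120 × 2.35 = 282 N·m counterclockwise.
Box: 6.7 × 10 = 67 N down at 3.9 m → arm 0.8 m, τ = 67 × 0.8 = 53.6 N·m counterclockwise.
Potted plant: 7 × 10 = 70 N down at 1.3 m → arm 3.4 m, τ = 70 × 3.4 = 238 N·m counterclockwise.
Bag of cement: 37 × 10 = 370 N down at 3.3 m → arm 1.4 m, τ = 370 × 1.4 = 518 N·m counterclockwise.
Sack of grain: 24 × 10 = 240 N down at 0.74 m → arm 3.96 m, τ = 240 × 3.96 = 950.4 N·m counterclockwise.
Net load moment about support B = 2042 N·m counterclockwise.
Reaction R at support A is upward at 0 m, arm 4.7 m → moment R × 4.7 clockwise.
Setting net torque to zero: R × 4.7 = 2042 → R = 434 N.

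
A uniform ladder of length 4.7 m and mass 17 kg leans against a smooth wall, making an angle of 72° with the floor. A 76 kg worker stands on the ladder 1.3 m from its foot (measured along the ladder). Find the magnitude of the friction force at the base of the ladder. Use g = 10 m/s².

About the foot of the ladder:
Ladder weight 17×10 = 170 N acts at 2.35 m along the ladder; its horizontal arm is 2.35·cos72° = 0.7262 m → τ = 123.5 N·m clockwise.
Worker: 76×10 = 760 N at 1.3 m → arm 0.4017 m → τ = 305.3 N·m clockwise.
Wall normal N acts horizontally at the top; its moment arm is the height L sinθ = 4.7·sin72° = 4.47 m, counterclockwise.
Setting net torque to zero: N × 4.47 = 428.8 → N = 95.9 N.
ΣFx = 0: friction at the foot balances the wall's push, so f = N_wall = 95.9 N.

f ≈ 95.9 N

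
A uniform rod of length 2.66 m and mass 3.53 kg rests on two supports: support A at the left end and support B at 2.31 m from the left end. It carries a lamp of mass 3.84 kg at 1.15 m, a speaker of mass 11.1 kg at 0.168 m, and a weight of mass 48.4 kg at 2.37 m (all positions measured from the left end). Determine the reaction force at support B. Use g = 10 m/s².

R_B ≈ 544 N

About support A:
Beam weight: 3.53 × 10 = 35.3 N down at 1.33 m → arm 1.33 m, τ = 35.3 × 1.33 = 46.95 N·m clockwise.
Lamp: 3.84 × 10 = 38.4 N down at 1.15 m → arm 1.15 m, τ = 38.4 × 1.15 = 44.16 N·m clockwise.
Speaker: 11.1 × 10 = 111 N down at 0.168 m → arm 0.168 m, τ = 111 × 0.168 = 18.65 N·m clockwise.
Weight: 48.4 × 10 = 484 N down at 2.37 m → arm 2.37 m, τ = 484 × 2.37 = 1147 N·m clockwise.
Net load moment about support A = 1257 N·m clockwise.
Reaction R at support B is upward at 2.31 m, arm 2.31 m → moment R × 2.31 counterclockwise.
Balancing moments: R × 2.31 = 1257, giving R = 544 N.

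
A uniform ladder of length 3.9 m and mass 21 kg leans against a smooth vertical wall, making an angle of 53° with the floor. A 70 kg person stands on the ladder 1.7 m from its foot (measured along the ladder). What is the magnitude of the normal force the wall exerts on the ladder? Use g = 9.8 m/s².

Sum moments about the foot of the ladder (the floor normal and friction both act there and drop out).
Ladder weight 21×9.8 = 205.8 N acts at 1.95 m along the ladder; its horizontal arm is 1.95·cos53° = 1.174 m → τ = 241.6 N·m clockwise.
Person: 70×9.8 = 686 N at 1.7 m → arm 1.023 m → τ = 701.8 N·m clockwise.
Wall normal N acts horizontally at the top; its moment arm is the height L sinθ = 3.9·sin53° = 3.115 m, counterclockwise.
Balancing moments: N × 3.115 = 943.4, giving N = 303 N.

N_wall ≈ 303 N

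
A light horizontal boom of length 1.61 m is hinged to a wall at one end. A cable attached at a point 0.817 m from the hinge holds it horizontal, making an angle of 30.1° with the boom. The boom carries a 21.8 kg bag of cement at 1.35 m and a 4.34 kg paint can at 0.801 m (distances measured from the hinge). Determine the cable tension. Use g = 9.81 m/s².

T ≈ 788 N

Take moments about the hinge.
Bag of cement: 21.8 × 9.81 = 213.9 N down at 1.35 m → arm 1.35 m, τ = 213.9 × 1.35 = 288.8 N·m clockwise.
Paint can: 4.34 × 9.81 = 42.58 N down at 0.801 m → arm 0.801 m, τ = 42.58 × 0.801 = 34.11 N·m clockwise.
Total clockwise load moment = 322.9 N·m.
The cable tension T acts at 0.817 m; only its component perpendicular to the boom, T sinθ, produces torque. sin 30.1° = 0.5015.
Setting net torque to zero: T × 0.817 × 0.5015 = 322.9 → T = 322.9 / 0.4097 = 788 N.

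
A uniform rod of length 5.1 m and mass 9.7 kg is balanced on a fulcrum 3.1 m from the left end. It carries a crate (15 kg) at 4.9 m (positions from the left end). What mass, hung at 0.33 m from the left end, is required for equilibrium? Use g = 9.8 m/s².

m ≈ 7.82 kg

Sum moments about the fulcrum (at 3.1 m from the left end) (the support reaction has zero arm there).
Beam weight: 9.7 × 9.8 = 95.06 N down at 2.55 m → arm 0.55 m, τ = 95.06 × 0.55 = 52.28 N·m counterclockwise.
Crate: 15 × 9.8 = 147 N down at 4.9 m → arm 1.8 m, τ = 147 × 1.8 = 264.6 N·m clockwise.
Net moment of known loads = 212.3 N·m clockwise.
An unknown mass m at 0.33 m has arm 2.77 m; its moment is m·g·2.77 counterclockwise.
Balancing moments: m × 9.8 × 2.77 = 212.3, giving m = 212.3 / (9.8 × 2.77) = 7.82 kg.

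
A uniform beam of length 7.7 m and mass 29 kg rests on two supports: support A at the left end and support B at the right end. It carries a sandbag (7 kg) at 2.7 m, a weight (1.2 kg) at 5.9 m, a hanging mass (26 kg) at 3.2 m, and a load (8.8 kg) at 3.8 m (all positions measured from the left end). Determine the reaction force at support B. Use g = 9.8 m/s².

R_B ≈ 324 N

Choose support A as the axis so its reaction then has zero moment arm.
Beam weight: 29 × 9.8 = 284.2 N down at 3.85 m → arm 3.85 m, τ = 284.2 × 3.85 = 1094 N·m clockwise.
Sandbag: 7 × 9.8 = 68.6 N down at 2.7 m → arm 2.7 m, τ = 68.6 × 2.7 = 185.2 N·m clockwise.
Weight: 1.2 × 9.8 = 11.76 N down at 5.9 m → arm 5.9 m, τ = 11.76 × 5.9 = 69.38 N·m clockwise.
Hanging mass: 26 × 9.8 = 254.8 N down at 3.2 m → arm 3.2 m, τ = 254.8 × 3.2 = 815.4 N·m clockwise.
Load: 8.8 × 9.8 = 86.24 N down at 3.8 m → arm 3.8 m, τ = 86.24 × 3.8 = 327.7 N·m clockwise.
Net load moment about support A = 2492 N·m clockwise.
Reaction R at support B is upward at 7.7 m, arm 7.7 m → moment R × 7.7 counterclockwise.
Setting net torque to zero: R × 7.7 = 2492 → R = 324 N.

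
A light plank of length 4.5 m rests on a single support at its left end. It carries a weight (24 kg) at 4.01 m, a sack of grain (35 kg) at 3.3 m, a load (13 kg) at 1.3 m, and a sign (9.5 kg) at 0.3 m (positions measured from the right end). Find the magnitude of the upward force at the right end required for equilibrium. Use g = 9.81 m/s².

F ≈ 295 N

Take moments about the left end.
Weight: 24 × 9.81 = 235.4 N down at 4.01 m → arm 0.49 m, τ = 235.4 × 0.49 = 115.3 N·m clockwise.
Sack of grain: 35 × 9.81 = 343.4 N down at 3.3 m → arm 1.2 m, τ = 343.4 × 1.2 = 412.1 N·m clockwise.
Load: 13 × 9.81 = 127.5 N down at 1.3 m → arm 3.2 m, τ = 127.5 × 3.2 = 408 N·m clockwise.
Sign: 9.5 × 9.81 = 93.2 N down at 0.3 m → arm 4.2 m, τ = 93.2 × 4.2 = 391.4 N·m clockwise.
Net moment of the loads = 1327 N·m clockwise.
The upward force F acts at the right end, arm 4.5 m, giving F × 4.5 counterclockwise.
Setting net torque to zero: F × 4.5 = 1327 → F = 1327 / 4.5 = 295 N.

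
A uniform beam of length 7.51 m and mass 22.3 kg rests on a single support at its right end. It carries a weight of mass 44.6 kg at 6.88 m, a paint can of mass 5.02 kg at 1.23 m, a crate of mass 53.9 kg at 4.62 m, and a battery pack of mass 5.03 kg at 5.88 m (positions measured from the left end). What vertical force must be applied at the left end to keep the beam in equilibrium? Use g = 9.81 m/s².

F ≈ 401 N

About the right end:
Beam weight: 22.3 × 9.81 = 218.8 N down at 3.755 m → arm 3.755 m, τ = 218.8 × 3.755 = 821.6 N·m counterclockwise.
Weight: 44.6 × 9.81 = 437.5 N down at 6.88 m → arm 0.63 m, τ = 437.5 × 0.63 = 275.6 N·m counterclockwise.
Paint can: 5.02 × 9.81 = 49.25 N down at 1.23 m → arm 6.28 m, τ = 49.25 × 6.28 = 309.3 N·m counterclockwise.
Crate: 53.9 × 9.81 = 528.8 N down at 4.62 m → arm 2.89 m, τ = 528.8 × 2.89 = 1528 N·m counterclockwise.
Battery pack: 5.03 × 9.81 = 49.34 N down at 5.88 m → arm 1.63 m, τ = 49.34 × 1.63 = 80.42 N·m counterclockwise.
Net moment of the loads = 3015 N·m counterclockwise.
The upward force F acts at the left end, arm 7.51 m, giving F × 7.51 clockwise.
Setting net torque to zero: F × 7.51 = 3015 → F = 3015 / 7.51 = 401 N.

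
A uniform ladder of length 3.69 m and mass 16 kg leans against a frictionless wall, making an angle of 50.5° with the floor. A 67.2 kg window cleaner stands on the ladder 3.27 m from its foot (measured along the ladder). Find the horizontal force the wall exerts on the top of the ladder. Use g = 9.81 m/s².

N_wall ≈ 546 N

Sum moments about the foot of the ladder (the floor normal and friction both act there and drop out).
Ladder weight 16×9.81 = 157 N acts at 1.845 m along the ladder; its horizontal arm is 1.845·cos50.5° = 1.174 m → τ = 184.3 N·m clockwise.
Window cleaner: 67.2×9.81 = 659.2 N at 3.27 m → arm 2.08 m → τ = 1371 N·m clockwise.
Wall normal N acts horizontally at the top; its moment arm is the height L sinθ = 3.69·sin50.5° = 2.847 m, counterclockwise.
Balancing moments: N × 2.847 = 1555, giving N = 546 N.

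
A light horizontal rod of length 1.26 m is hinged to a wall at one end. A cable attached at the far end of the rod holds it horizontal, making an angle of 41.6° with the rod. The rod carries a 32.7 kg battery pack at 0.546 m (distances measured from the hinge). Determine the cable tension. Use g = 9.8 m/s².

T ≈ 209 N

Take moments about the hinge.
Battery pack: 32.7 × 9.8 = 320.5 N down at 0.546 m → arm 0.546 m, τ = 320.5 × 0.546 = 175 N·m clockwise.
Total clockwise load moment = 175 N·m.
The cable tension T acts at 1.26 m; only its component perpendicular to the rod, T sinθ, produces torque. sin 41.6° = 0.6639.
Balancing moments: T × 1.26 × 0.6639 = 175, giving T = 175 / 0.8365 = 209 N.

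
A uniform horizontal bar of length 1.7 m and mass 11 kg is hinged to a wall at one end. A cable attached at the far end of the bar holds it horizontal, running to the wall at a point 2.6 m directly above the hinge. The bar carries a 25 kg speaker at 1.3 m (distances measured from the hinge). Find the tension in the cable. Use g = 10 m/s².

T ≈ 294 N

About the hinge:
Beam weight: 11 × 10 = 110 N down at 0.85 m → arm 0.85 m, τ = 110 × 0.85 = 93.5 N·m clockwise.
Speaker: 25 × 10 = 250 N down at 1.3 m → arm 1.3 m, τ = 250 × 1.3 = 325 N·m clockwise.
Total clockwise load moment = 418.5 N·m.
The cable tension T acts at 1.7 m; only its component perpendicular to the bar, T sinθ, produces torque. sinθ = h/√(h²+d²) = 2.6/√(2.6²+1.7²) = 0.837.
For rotational equilibrium, T × 1.7 × 0.837 = 418.5, so T = 418.5 / 1.423 = 294 N.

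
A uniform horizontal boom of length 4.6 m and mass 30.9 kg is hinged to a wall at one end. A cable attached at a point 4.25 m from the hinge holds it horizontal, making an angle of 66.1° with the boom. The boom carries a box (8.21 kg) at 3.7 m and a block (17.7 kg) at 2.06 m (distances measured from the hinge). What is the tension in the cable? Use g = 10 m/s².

About the hinge:
Beam weight: 30.9 × 10 = 309 N down at 2.3 m → arm 2.3 m, τ = 309 × 2.3 = 710.7 N·m clockwise.
Box: 8.21 × 10 = 82.1 N down at 3.7 m → arm 3.7 m, τ = 82.1 × 3.7 = 303.8 N·m clockwise.
Block: 17.7 × 10 = 177 N down at 2.06 m → arm 2.06 m, τ = 177 × 2.06 = 364.6 N·m clockwise.
Total clockwise load moment = 1379 N·m.
The cable tension T acts at 4.25 m; only its component perpendicular to the boom, T sinθ, produces torque. sin 66.1° = 0.9143.
Balancing moments: T × 4.25 × 0.9143 = 1379, giving T = 1379 / 3.886 = 355 N.

T ≈ 355 N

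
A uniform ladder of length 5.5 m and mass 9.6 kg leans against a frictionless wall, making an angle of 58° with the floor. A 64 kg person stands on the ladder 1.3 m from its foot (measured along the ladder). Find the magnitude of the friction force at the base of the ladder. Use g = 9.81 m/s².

Sum moments about the foot of the ladder (the floor normal and friction both act there and drop out).
Ladder weight 9.6×9.81 = 94.18 N acts at 2.75 m along the ladder; its horizontal arm is 2.75·cos58° = 1.457 m → τ = 137.2 N·m clockwise.
Person: 64×9.81 = 627.8 N at 1.3 m → arm 0.6889 m → τ = 432.5 N·m clockwise.
Wall normal N acts horizontally at the top; its moment arm is the height L sinθ = 5.5·sin58° = 4.664 m, counterclockwise.
Setting net torque to zero: N × 4.664 = 569.7 → N = 122 N.
ΣFx = 0: friction at the foot balances the wall's push, so f = N_wall = 122 N.

f ≈ 122 N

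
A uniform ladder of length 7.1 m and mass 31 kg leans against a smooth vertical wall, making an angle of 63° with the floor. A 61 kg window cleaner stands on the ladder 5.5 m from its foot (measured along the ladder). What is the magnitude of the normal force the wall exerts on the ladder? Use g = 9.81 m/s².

Take moments about the foot of the ladder.
Ladder weight 31×9.81 = 304.1 N acts at 3.55 m along the ladder; its horizontal arm is 3.55·cos63° = 1.612 m → τ = 490.2 N·m clockwise.
Window cleaner: 61×9.81 = 598.4 N at 5.5 m → arm 2.497 m → τ = 1494 N·m clockwise.
Wall normal N acts horizontally at the top; its moment arm is the height L sinθ = 7.1·sin63° = 6.326 m, counterclockwise.
Στ = 0 ⇒ N × 6.326 = 1984 ⇒ N = 314 N.

N_wall ≈ 314 N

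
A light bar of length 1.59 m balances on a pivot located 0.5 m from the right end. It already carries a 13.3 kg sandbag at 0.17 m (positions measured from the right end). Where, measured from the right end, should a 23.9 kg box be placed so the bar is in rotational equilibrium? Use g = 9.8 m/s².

x ≈ 0.684 m from the right end

Choose the pivot (at 0.5 m from the right end) as the axis so the support reaction has zero arm there.
Sandbag: 13.3 × 9.8 = 130.3 N down at 0.17 m → arm 0.33 m, τ = 130.3 × 0.33 = 43 N·m clockwise.
Net moment of existing loads = 43 N·m clockwise.
The box weighs 23.9 × 9.8 = 234.2 N and must supply an equal counterclockwise moment, so its lever arm about the pivot is 43 / 234.2 = 0.184 m.
That puts it at 0.5 + 0.184 = 0.684 m from the right end.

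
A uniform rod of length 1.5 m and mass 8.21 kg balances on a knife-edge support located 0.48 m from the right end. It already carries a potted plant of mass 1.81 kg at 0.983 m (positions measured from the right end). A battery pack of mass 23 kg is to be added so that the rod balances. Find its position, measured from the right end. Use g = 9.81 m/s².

About the knife-edge support (at 0.48 m from the right end):
Beam weight: 8.21 × 9.81 = 80.54 N down at 0.75 m → arm 0.27 m, τ = 80.54 × 0.27 = 21.75 N·m counterclockwise.
Potted plant: 1.81 × 9.81 = 17.76 N down at 0.983 m → arm 0.503 m, τ = 17.76 × 0.503 = 8.933 N·m counterclockwise.
Net moment of existing loads = 30.68 N·m counterclockwise.
The battery pack weighs 23 × 9.81 = 225.6 N and must supply an equal clockwise moment, so its lever arm about the knife-edge support is 30.68 / 225.6 = 0.136 m.
That puts it at 0.48 − 0.136 = 0.344 m from the right end.

x ≈ 0.344 m from the right end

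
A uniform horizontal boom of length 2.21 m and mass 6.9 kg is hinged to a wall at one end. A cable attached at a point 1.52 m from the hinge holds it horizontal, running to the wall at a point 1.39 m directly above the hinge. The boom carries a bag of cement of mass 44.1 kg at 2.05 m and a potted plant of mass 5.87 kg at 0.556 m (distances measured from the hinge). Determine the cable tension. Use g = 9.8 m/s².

Taking torques about the hinge:
Beam weight: 6.9 × 9.8 = 67.62 N down at 1.105 m → arm 1.105 m, τ = 67.62 × 1.105 = 74.72 N·m clockwise.
Bag of cement: 44.1 × 9.8 = 432.2 N down at 2.05 m → arm 2.05 m, τ = 432.2 × 2.05 = 886 N·m clockwise.
Potted plant: 5.87 × 9.8 = 57.53 N down at 0.556 m → arm 0.556 m, τ = 57.53 × 0.556 = 31.99 N·m clockwise.
Total clockwise load moment = 992.7 N·m.
The cable tension T acts at 1.52 m; only its component perpendicular to the boom, T sinθ, produces torque. sinθ = h/√(h²+d²) = 1.39/√(1.39²+1.52²) = 0.6748.
Balancing moments: T × 1.52 × 0.6748 = 992.7, giving T = 992.7 / 1.026 = 968 N.

T ≈ 968 N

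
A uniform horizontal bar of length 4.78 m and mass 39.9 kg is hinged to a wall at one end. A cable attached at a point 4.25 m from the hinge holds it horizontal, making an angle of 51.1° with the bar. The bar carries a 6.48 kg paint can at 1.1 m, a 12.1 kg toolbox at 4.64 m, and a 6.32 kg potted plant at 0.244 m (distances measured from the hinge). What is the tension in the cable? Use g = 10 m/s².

Take moments about the hinge.
Beam weight: 39.9 × 10 = 399 N down at 2.39 m → arm 2.39 m, τ = 399 × 2.39 = 953.6 N·m clockwise.
Paint can: 6.48 × 10 = 64.8 N down at 1.1 m → arm 1.1 m, τ = 64.8 × 1.1 = 71.28 N·m clockwise.
Toolbox: 12.1 × 10 = 121 N down at 4.64 m → arm 4.64 m, τ = 121 × 4.64 = 561.4 N·m clockwise.
Potted plant: 6.32 × 10 = 63.2 N down at 0.244 m → arm 0.244 m, τ = 63.2 × 0.244 = 15.42 N·m clockwise.
Total clockwise load moment = 1602 N·m.
The cable tension T acts at 4.25 m; only its component perpendicular to the bar, T sinθ, produces torque. sin 51.1° = 0.7782.
Balancing moments: T × 4.25 × 0.7782 = 1602, giving T = 1602 / 3.307 = 484 N.

T ≈ 484 N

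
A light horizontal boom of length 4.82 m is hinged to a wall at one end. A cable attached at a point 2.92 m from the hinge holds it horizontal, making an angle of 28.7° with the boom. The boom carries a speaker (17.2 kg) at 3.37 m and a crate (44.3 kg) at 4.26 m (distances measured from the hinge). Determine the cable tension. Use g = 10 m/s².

Choose the hinge as the axis so the unknown hinge reaction has zero arm there.
Speaker: 17.2 × 10 = 172 N down at 3.37 m → arm 3.37 m, τ = 172 × 3.37 = 579.6 N·m clockwise.
Crate: 44.3 × 10 = 443 N down at 4.26 m → arm 4.26 m, τ = 443 × 4.26 = 1887 N·m clockwise.
Total clockwise load moment = 2467 N·m.
The cable tension T acts at 2.92 m; only its component perpendicular to the boom, T sinθ, produces torque. sin 28.7° = 0.4802.
Setting net torque to zero: T × 2.92 × 0.4802 = 2467 → T = 2467 / 1.402 = 1760 N.

T ≈ 1760 N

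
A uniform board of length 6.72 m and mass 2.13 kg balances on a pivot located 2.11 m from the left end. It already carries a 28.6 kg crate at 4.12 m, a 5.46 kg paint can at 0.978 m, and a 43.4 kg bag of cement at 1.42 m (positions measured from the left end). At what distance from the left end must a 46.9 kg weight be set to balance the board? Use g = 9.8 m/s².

Sum moments about the pivot (at 2.11 m from the left end) (the support reaction has zero arm there).
Beam weight: 2.13 × 9.8 = 20.87 N down at 3.36 m → arm 1.25 m, τ = 20.87 × 1.25 = 26.09 N·m clockwise.
Crate: 28.6 × 9.8 = 280.3 N down at 4.12 m → arm 2.01 m, τ = 280.3 × 2.01 = 563.4 N·m clockwise.
Paint can: 5.46 × 9.8 = 53.51 N down at 0.978 m → arm 1.132 m, τ = 53.51 × 1.132 = 60.57 N·m counterclockwise.
Bag of cement: 43.4 × 9.8 = 425.3 N down at 1.42 m → arm 0.69 m, τ = 425.3 × 0.69 = 293.5 N·m counterclockwise.
Net moment of existing loads = 235.4 N·m clockwise.
The weight weighs 46.9 × 9.8 = 459.6 N and must supply an equal counterclockwise moment, so its lever arm about the pivot is 235.4 / 459.6 = 0.512 m.
That puts it at 2.11 − 0.512 = 1.6 m from the left end.

x ≈ 1.6 m from the left end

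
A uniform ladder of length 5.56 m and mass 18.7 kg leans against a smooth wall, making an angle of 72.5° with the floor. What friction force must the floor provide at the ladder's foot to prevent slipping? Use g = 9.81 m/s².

f ≈ 28.9 N

Take moments about the foot of the ladder.
Ladder weight 18.7×9.81 = 183.4 N acts at 2.78 m along the ladder; its horizontal arm is 2.78·cos72.5° = 0.836 m → τ = 153.3 N·m clockwise.
Wall normal N acts horizontally at the top; its moment arm is the height L sinθ = 5.56·sin72.5° = 5.303 m, counterclockwise.
Setting net torque to zero: N × 5.303 = 153.3 → N = 28.9 N.
ΣFx = 0: friction at the foot balances the wall's push, so f = N_wall = 28.9 N.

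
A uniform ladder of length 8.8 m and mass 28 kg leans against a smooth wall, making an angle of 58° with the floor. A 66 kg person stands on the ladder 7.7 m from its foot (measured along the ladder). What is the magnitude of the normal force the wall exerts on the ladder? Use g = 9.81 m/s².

Choose the foot of the ladder as the axis so the floor normal and friction both act there and drop out.
Ladder weight 28×9.81 = 274.7 N acts at 4.4 m along the ladder; its horizontal arm is 4.4·cos58° = 2.332 m → τ = 640.6 N·m clockwise.
Person: 66×9.81 = 647.5 N at 7.7 m → arm 4.08 m → τ = 2642 N·m clockwise.
Wall normal N acts horizontally at the top; its moment arm is the height L sinθ = 8.8·sin58° = 7.463 m, counterclockwise.
Setting net torque to zero: N × 7.463 = 3283 → N = 440 N.

N_wall ≈ 440 N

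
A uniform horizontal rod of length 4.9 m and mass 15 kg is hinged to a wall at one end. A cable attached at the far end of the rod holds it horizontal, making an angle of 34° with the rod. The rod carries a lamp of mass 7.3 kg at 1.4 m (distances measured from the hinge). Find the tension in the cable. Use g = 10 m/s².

T ≈ 171 N

Sum moments about the hinge (the unknown hinge reaction has zero arm there).
Beam weight: 15 × 10 = 150 N down at 2.45 m → arm 2.45 m, τ = 150 × 2.45 = 367.5 N·m clockwise.
Lamp: 7.3 × 10 = 73 N down at 1.4 m → arm 1.4 m, τ = 73 × 1.4 = 102.2 N·m clockwise.
Total clockwise load moment = 469.7 N·m.
The cable tension T acts at 4.9 m; only its component perpendicular to the rod, T sinθ, produces torque. sin 34° = 0.5592.
Setting net torque to zero: T × 4.9 × 0.5592 = 469.7 → T = 469.7 / 2.74 = 171 N.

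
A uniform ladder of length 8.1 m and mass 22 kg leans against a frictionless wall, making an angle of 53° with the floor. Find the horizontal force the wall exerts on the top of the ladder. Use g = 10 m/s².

N_wall ≈ 82.9 N

Sum moments about the foot of the ladder (the floor normal and friction both act there and drop out).
Ladder weight 22×10 = 220 N acts at 4.05 m along the ladder; its horizontal arm is 4.05·cos53° = 2.437 m → τ = 536.1 N·m clockwise.
Wall normal N acts horizontally at the top; its moment arm is the height L sinθ = 8.1·sin53° = 6.469 m, counterclockwise.
Balancing moments: N × 6.469 = 536.1, giving N = 82.9 N.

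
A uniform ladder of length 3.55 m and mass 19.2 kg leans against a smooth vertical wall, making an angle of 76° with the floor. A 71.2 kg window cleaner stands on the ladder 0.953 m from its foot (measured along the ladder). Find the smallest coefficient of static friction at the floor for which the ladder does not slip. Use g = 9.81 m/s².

About the foot of the ladder:
Ladder weight 19.2×9.81 = 188.4 N acts at 1.775 m along the ladder; its horizontal arm is 1.775·cos76° = 0.4294 m → τ = 80.9 N·m clockwise.
Window cleaner: 71.2×9.81 = 698.5 N at 0.953 m → arm 0.2306 m → τ = 161.1 N·m clockwise.
Wall normal N acts horizontally at the top; its moment arm is the height L sinθ = 3.55·sin76° = 3.445 m, counterclockwise.
Στ = 0 ⇒ N × 3.445 = 242 ⇒ N = 70.25 N.
ΣFx = 0 ⇒ f = N_wall = 70.25 N. ΣFy = 0 ⇒ N_floor = 886.9 N.
μ_min = f / N_floor = 70.25 / 886.9 = 0.0792.

μ_min ≈ 0.0792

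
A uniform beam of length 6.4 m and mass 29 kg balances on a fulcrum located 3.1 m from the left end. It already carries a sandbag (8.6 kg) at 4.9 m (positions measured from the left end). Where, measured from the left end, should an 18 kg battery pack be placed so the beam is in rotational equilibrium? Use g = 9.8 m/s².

Take moments about the fulcrum (at 3.1 m from the left end).
Beam weight: 29 × 9.8 = 284.2 N down at 3.2 m → arm 0.1 m, τ = 284.2 × 0.1 = 28.42 N·m clockwise.
Sandbag: 8.6 × 9.8 = 84.28 N down at 4.9 m → arm 1.8 m, τ = 84.28 × 1.8 = 151.7 N·m clockwise.
Net moment of existing loads = 180.1 N·m clockwise.
The battery pack weighs 18 × 9.8 = 176.4 N and must supply an equal counterclockwise moment, so its lever arm about the fulcrum is 180.1 / 176.4 = 1.02 m.
That puts it at 3.1 − 1.02 = 2.08 m from the left end.

x ≈ 2.08 m from the left end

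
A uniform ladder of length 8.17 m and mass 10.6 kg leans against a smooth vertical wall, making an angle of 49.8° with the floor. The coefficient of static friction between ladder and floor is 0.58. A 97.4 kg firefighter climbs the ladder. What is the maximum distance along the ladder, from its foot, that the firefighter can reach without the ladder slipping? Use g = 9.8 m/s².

d ≈ 5.77 m

Taking torques about the foot of the ladder:
Ladder weight 10.6×9.8 = 103.9 N acts at 4.085 m along the ladder; its horizontal arm is 4.085·cos49.8° = 2.637 m → τ = 274 N·m clockwise.
Firefighter weight 97.4×9.8 = 954.5 N at distance d → arm d·cos49.8° → τ = 954.5·d·0.6455 clockwise.
Wall normal N at the top has arm L sinθ = 6.24 m counterclockwise, so Στ = 0 gives N·6.24 = 274 + 616.1·d.
ΣFy = 0 ⇒ N_floor = 1058 N, so the maximum friction is μ_s·N_floor = 0.58×1058 = 613.6 N. ΣFx = 0 ⇒ N_wall = f, so at the slipping point N = 613.6 N.
Substituting: 613.6×6.24 = 274 + 616.1·d ⇒ d = (3829 − 274) / 616.1 = 5.77 m.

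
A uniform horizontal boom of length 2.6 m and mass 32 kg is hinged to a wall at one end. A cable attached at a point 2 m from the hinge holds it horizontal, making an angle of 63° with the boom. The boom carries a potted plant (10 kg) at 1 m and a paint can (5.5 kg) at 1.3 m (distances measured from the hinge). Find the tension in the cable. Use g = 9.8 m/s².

T ≈ 323 N

Sum moments about the hinge (the unknown hinge reaction has zero arm there).
Beam weight: 32 × 9.8 = 313.6 N down at 1.3 m → arm 1.3 m, τ = 313.6 × 1.3 = 407.7 N·m clockwise.
Potted plant: 10 × 9.8 = 98 N down at 1 m → arm 1 m, τ = 98 × 1 = 98 N·m clockwise.
Paint can: 5.5 × 9.8 = 53.9 N down at 1.3 m → arm 1.3 m, τ = 53.9 × 1.3 = 70.07 N·m clockwise.
Total clockwise load moment = 575.8 N·m.
The cable tension T acts at 2 m; only its component perpendicular to the boom, T sinθ, produces torque. sin 63° = 0.891.
Setting net torque to zero: T × 2 × 0.891 = 575.8 → T = 575.8 / 1.782 = 323 N.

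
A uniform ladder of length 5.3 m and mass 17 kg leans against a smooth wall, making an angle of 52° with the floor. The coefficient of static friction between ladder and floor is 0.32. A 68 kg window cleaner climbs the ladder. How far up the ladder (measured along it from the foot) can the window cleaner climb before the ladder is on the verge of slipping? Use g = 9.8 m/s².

d ≈ 2.05 m

About the foot of the ladder:
Ladder weight 17×9.8 = 166.6 N acts at 2.65 m along the ladder; its horizontal arm is 2.65·cos52° = 1.632 m → τ = 271.9 N·m clockwise.
Window cleaner weight 68×9.8 = 666.4 N at distance d → arm d·cos52° → τ = 666.4·d·0.6157 clockwise.
Wall normal N at the top has arm L sinθ = 4.176 m counterclockwise, so Στ = 0 gives N·4.176 = 271.9 + 410.3·d.
ΣFy = 0 ⇒ N_floor = 833 N, so the maximum friction is μ_s·N_floor = 0.32×833 = 266.6 N. ΣFx = 0 ⇒ N_wall = f, so at the slipping point N = 266.6 N.
Substituting: 266.6×4.176 = 271.9 + 410.3·d ⇒ d = (1113 − 271.9) / 410.3 = 2.05 m.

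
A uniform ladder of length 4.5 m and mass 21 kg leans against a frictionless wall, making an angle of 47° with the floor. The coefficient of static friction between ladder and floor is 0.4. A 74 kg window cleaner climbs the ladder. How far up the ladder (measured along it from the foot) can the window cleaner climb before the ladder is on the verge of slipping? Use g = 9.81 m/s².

d ≈ 1.84 m

Sum moments about the foot of the ladder (the floor normal and friction both act there and drop out).
Ladder weight 21×9.81 = 206 N acts at 2.25 m along the ladder; its horizontal arm is 2.25·cos47° = 1.534 m → τ = 316 N·m clockwise.
Window cleaner weight 74×9.81 = 725.9 N at distance d → arm d·cos47° → τ = 725.9·d·0.682 clockwise.
Wall normal N at the top has arm L sinθ = 3.291 m counterclockwise, so Στ = 0 gives N·3.291 = 316 + 495.1·d.
ΣFy = 0 ⇒ N_floor = 931.9 N, so the maximum friction is μ_s·N_floor = 0.4×931.9 = 372.8 N. ΣFx = 0 ⇒ N_wall = f, so at the slipping point N = 372.8 N.
Substituting: 372.8×3.291 = 316 + 495.1·d ⇒ d = (1227 − 316) / 495.1 = 1.84 m.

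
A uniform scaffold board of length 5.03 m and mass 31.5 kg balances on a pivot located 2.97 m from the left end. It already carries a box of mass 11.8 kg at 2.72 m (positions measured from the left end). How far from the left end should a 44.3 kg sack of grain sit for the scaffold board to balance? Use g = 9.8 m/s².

x ≈ 3.36 m from the left end

About the pivot (at 2.97 m from the left end):
Beam weight: 31.5 × 9.8 = 308.7 N down at 2.515 m → arm 0.455 m, τ = 308.7 × 0.455 = 140.5 N·m counterclockwise.
Box: 11.8 × 9.8 = 115.6 N down at 2.72 m → arm 0.25 m, τ = 115.6 × 0.25 = 28.9 N·m counterclockwise.
Net moment of existing loads = 169.4 N·m counterclockwise.
The sack of grain weighs 44.3 × 9.8 = 434.1 N and must supply an equal clockwise moment, so its lever arm about the pivot is 169.4 / 434.1 = 0.39 m.
That puts it at 2.97 + 0.39 = 3.36 m from the left end.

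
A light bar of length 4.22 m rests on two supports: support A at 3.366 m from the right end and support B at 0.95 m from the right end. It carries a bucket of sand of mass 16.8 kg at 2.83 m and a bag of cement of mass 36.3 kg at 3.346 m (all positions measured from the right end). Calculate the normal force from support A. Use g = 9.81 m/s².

R_A ≈ 481 N

Take moments about support B.
Bucket of sand: 16.8 × 9.81 = 164.8 N down at 2.83 m → arm 1.88 m, τ = 164.8 × 1.88 = 309.8 N·m counterclockwise.
Bag of cement: 36.3 × 9.81 = 356.1 N down at 3.346 m → arm 2.396 m, τ = 356.1 × 2.396 = 853.2 N·m counterclockwise.
Net load moment about support B = 1163 N·m counterclockwise.
Reaction R at support A is upward at 3.366 m, arm 2.416 m → moment R × 2.416 clockwise.
Setting net torque to zero: R × 2.416 = 1163 → R = 481 N.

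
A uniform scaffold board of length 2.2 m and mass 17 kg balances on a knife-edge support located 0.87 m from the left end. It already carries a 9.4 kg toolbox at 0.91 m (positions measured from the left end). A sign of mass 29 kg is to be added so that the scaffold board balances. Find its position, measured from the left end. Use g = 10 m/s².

x ≈ 0.722 m from the left end

Taking torques about the knife-edge support (at 0.87 m from the left end):
Beam weight: 17 × 10 = 170 N down at 1.1 m → arm 0.23 m, τ = 170 × 0.23 = 39.1 N·m clockwise.
Toolbox: 9.4 × 10 = 94 N down at 0.91 m → arm 0.04 m, τ = 94 × 0.04 = 3.76 N·m clockwise.
Net moment of existing loads = 42.86 N·m clockwise.
The sign weighs 29 × 10 = 290 N and must supply an equal counterclockwise moment, so its lever arm about the knife-edge support is 42.86 / 290 = 0.148 m.
That puts it at 0.87 − 0.148 = 0.722 m from the left end.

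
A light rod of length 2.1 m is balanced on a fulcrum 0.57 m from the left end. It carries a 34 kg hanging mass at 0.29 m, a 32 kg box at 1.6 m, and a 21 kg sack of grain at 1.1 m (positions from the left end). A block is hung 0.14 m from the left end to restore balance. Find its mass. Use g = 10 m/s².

m ≈ 80.4 kg

About the fulcrum (at 0.57 m from the left end):
Hanging mass: 34 × 10 = 340 N down at 0.29 m → arm 0.28 m, τ = 340 × 0.28 = 95.2 N·m counterclockwise.
Box: 32 × 10 = 320 N down at 1.6 m → arm 1.03 m, τ = 320 × 1.03 = 329.6 N·m clockwise.
Sack of grain: 21 × 10 = 210 N down at 1.1 m → arm 0.53 m, τ = 210 × 0.53 = 111.3 N·m clockwise.
Net moment of known loads = 345.7 N·m clockwise.
An unknown mass m at 0.14 m has arm 0.43 m; its moment is m·g·0.43 counterclockwise.
Balancing moments: m × 10 × 0.43 = 345.7, giving m = 345.7 / (10 × 0.43) = 80.4 kg.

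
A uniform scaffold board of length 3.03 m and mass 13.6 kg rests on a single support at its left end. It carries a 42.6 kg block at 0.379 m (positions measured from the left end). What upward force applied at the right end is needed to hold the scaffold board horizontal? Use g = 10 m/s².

Take moments about the left end.
Beam weight: 13.6 × 10 = 136 N down at 1.515 m → arm 1.515 m, τ = 136 × 1.515 = 206 N·m clockwise.
Block: 42.6 × 10 = 426 N down at 0.379 m → arm 0.379 m, τ = 426 × 0.379 = 161.5 N·m clockwise.
Net moment of the loads = 367.5 N·m clockwise.
The upward force F acts at the right end, arm 3.03 m, giving F × 3.03 counterclockwise.
Balancing moments: F × 3.03 = 367.5, giving F = 367.5 / 3.03 = 121 N.

F ≈ 121 N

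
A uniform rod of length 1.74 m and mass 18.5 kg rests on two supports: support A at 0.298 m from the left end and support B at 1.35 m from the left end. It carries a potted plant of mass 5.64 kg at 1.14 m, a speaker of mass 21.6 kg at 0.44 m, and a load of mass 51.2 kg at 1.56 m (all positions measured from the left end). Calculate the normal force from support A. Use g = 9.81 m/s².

R_A ≈ 177 N

Take moments about support B.
Beam weight: 18.5 × 9.81 = 181.5 N down at 0.87 m → arm 0.48 m, τ = 181.5 × 0.48 = 87.12 N·m counterclockwise.
Potted plant: 5.64 × 9.81 = 55.33 N down at 1.14 m → arm 0.21 m, τ = 55.33 × 0.21 = 11.62 N·m counterclockwise.
Speaker: 21.6 × 9.81 = 211.9 N down at 0.44 m → arm 0.91 m, τ = 211.9 × 0.91 = 192.8 N·m counterclockwise.
Load: 51.2 × 9.81 = 502.3 N down at 1.56 m → arm 0.21 m, τ = 502.3 × 0.21 = 105.5 N·m clockwise.
Net load moment about support B = 186 N·m counterclockwise.
Reaction R at support A is upward at 0.298 m, arm 1.052 m → moment R × 1.052 clockwise.
Balancing moments: R × 1.052 = 186, giving R = 177 N.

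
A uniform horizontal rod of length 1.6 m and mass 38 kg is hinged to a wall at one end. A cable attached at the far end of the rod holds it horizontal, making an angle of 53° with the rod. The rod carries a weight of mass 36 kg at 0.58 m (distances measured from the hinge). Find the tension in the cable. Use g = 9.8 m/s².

About the hinge:
Beam weight: 38 × 9.8 = 372.4 N down at 0.8 m → arm 0.8 m, τ = 372.4 × 0.8 = 297.9 N·m clockwise.
Weight: 36 × 9.8 = 352.8 N down at 0.58 m → arm 0.58 m, τ = 352.8 × 0.58 = 204.6 N·m clockwise.
Total clockwise load moment = 502.5 N·m.
The cable tension T acts at 1.6 m; only its component perpendicular to the rod, T sinθ, produces torque. sin 53° = 0.7986.
Setting net torque to zero: T × 1.6 × 0.7986 = 502.5 → T = 502.5 / 1.278 = 393 N.

T ≈ 393 N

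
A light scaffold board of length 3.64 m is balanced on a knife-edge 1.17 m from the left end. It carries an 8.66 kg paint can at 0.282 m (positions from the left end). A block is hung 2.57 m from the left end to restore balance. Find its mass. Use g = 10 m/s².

Taking torques about the knife-edge (at 1.17 m from the left end):
Paint can: 8.66 × 10 = 86.6 N down at 0.282 m → arm 0.888 m, τ = 86.6 × 0.888 = 76.9 N·m counterclockwise.
Net moment of known loads = 76.9 N·m counterclockwise.
An unknown mass m at 2.57 m has arm 1.4 m; its moment is m·g·1.4 clockwise.
Balancing moments: m × 10 × 1.4 = 76.9, giving m = 76.9 / (10 × 1.4) = 5.49 kg.

m ≈ 5.49 kg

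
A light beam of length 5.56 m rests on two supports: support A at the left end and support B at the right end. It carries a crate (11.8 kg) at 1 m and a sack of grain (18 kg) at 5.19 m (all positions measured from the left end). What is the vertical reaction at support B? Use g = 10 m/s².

R_B ≈ 189 N

Taking torques about support A:
Crate: 11.8 × 10 = 118 N down at 1 m → arm 1 m, τ = 118 × 1 = 118 N·m clockwise.
Sack of grain: 18 × 10 = 180 N down at 5.19 m → arm 5.19 m, τ = 180 × 5.19 = 934.2 N·m clockwise.
Net load moment about support A = 1052 N·m clockwise.
Reaction R at support B is upward at 5.56 m, arm 5.56 m → moment R × 5.56 counterclockwise.
Balancing moments: R × 5.56 = 1052, giving R = 189 N.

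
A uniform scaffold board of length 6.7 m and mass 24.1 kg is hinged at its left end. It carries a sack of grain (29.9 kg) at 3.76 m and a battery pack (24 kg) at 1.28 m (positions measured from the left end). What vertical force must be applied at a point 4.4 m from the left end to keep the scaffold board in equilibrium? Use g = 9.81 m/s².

F ≈ 499 N

Taking torques about the left end:
Beam weight: 24.1 × 9.81 = 236.4 N down at 3.35 m → arm 3.35 m, τ = 236.4 × 3.35 = 791.9 N·m clockwise.
Sack of grain: 29.9 × 9.81 = 293.3 N down at 3.76 m → arm 3.76 m, τ = 293.3 × 3.76 = 1103 N·m clockwise.
Battery pack: 24 × 9.81 = 235.4 N down at 1.28 m → arm 1.28 m, τ = 235.4 × 1.28 = 301.3 N·m clockwise.
Net moment of the loads = 2196 N·m clockwise.
The upward force F acts at a point 4.4 m from the left end, arm 4.4 m, giving F × 4.4 counterclockwise.
For rotational equilibrium, F × 4.4 = 2196, so F = 2196 / 4.4 = 499 N.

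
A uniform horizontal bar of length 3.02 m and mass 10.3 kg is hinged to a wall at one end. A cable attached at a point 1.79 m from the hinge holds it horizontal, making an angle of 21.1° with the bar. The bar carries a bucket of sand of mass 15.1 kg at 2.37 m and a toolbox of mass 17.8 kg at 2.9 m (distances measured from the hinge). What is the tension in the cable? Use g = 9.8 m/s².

Sum moments about the hinge (the unknown hinge reaction has zero arm there).
Beam weight: 10.3 × 9.8 = 100.9 N down at 1.51 m → arm 1.51 m, τ = 100.9 × 1.51 = 152.4 N·m clockwise.
Bucket of sand: 15.1 × 9.8 = 148 N down at 2.37 m → arm 2.37 m, τ = 148 × 2.37 = 350.8 N·m clockwise.
Toolbox: 17.8 × 9.8 = 174.4 N down at 2.9 m → arm 2.9 m, τ = 174.4 × 2.9 = 505.8 N·m clockwise.
Total clockwise load moment = 1009 N·m.
The cable tension T acts at 1.79 m; only its component perpendicular to the bar, T sinθ, produces torque. sin 21.1° = 0.36.
Setting net torque to zero: T × 1.79 × 0.36 = 1009 → T = 1009 / 0.6444 = 1570 N.

T ≈ 1570 N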